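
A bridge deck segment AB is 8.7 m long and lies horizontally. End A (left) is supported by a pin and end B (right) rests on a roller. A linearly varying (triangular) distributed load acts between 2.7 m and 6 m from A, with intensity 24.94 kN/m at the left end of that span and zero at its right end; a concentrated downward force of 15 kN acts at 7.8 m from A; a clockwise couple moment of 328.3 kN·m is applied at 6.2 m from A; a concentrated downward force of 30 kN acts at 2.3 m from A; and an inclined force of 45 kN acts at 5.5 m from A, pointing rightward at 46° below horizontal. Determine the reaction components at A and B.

Resultant of the triangular load: ½ × 24.94 × 3.3 = 41.151 kN, acting at 3.8 m from A (one-third of the span from the peak).
Taking moments about A: B_y·8.7 − (½·24.94·3.3)·3.8 − 15·7.8 − 328.3 − 30·2.3 − 45·sin46°·5.5 = 0 → B_y = 848.71/8.7 = 97.5529 ≈ 97.55 kN.
ΣF_y = 0: A_y + 97.5529 − ½·24.94·3.3 − 15 − 30 − 45·sin46° = 0 → A_y = 20.97 kN.
ΣF_x = 0: A_x + 45·cos46° = 0 → A_x = -31.26 kN.

A_x = -31.26 kN, A_y = 20.97 kN, B_y = 97.55 kN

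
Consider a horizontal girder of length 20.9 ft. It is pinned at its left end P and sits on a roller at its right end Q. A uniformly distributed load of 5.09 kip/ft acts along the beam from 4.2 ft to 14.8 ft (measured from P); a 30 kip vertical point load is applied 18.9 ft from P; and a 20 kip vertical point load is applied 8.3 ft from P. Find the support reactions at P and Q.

Resultant of the distributed load: 5.09 × 10.6 = 53.954 kip at 9.5 ft from P.
Moments about P: Q_y·20.9 − (5.09·10.6)·9.5 − 30·18.9 − 20·8.3 = 0 → Q_y = 1245.563/20.9 = 59.5963 ≈ 59.60 kip.
ΣF_y = 0: P_y + 59.5963 − 5.09·10.6 − 30 − 20 = 0 → P_y = 44.36 kip.
ΣF_x = 0: no horizontal applied forces, so P_x = 0.

P_x = 0, P_y = 44.36 kip, Q_y = 59.60 kip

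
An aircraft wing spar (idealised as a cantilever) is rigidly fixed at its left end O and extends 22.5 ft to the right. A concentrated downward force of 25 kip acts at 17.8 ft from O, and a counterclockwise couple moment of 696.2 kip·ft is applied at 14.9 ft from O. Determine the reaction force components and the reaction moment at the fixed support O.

ΣF_x = 0: O_x = 0.
ΣF_y = 0: O_y − 25 = 0 → O_y = 25.00 kip.
ΣM about O: M_O − 25·17.8 + 696.2 = 0 → M_O = -251.2 kip·ft.

O_x = 0, O_y = 25.00 kip, M_O = -251.2 kip·ft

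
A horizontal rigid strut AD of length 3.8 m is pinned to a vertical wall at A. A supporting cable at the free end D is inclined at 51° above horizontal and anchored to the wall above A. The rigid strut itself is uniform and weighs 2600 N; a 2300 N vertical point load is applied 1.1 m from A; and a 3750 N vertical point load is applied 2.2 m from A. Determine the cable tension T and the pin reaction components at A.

T = 5323 N, A_x = 3350 N, A_y = 4513 N

ΣM about A: T·sin51°·3.8 − 2600·1.9 − 2300·1.1 − 3750·2.2 = 0 → T = 15720/(3.8·0.777146) = 5323.12 ≈ 5323 N.
ΣF_x = 0: A_x − T·cos51° = 0 → A_x = 5323.12 × 0.62932 = 3350 N.
ΣF_y = 0: A_y + T·sin51° − 2600 − 2300 − 3750 = 0 → A_y = 8650 − 5323.12 × 0.777146 = 4513 N.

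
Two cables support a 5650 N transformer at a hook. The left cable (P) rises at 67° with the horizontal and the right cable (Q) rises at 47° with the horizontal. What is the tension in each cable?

T_P = 4218 N, T_Q = 2417 N

ΣF_x = 0: −T_P·cos67° + T_Q·cos47° = 0 → T_Q = 0.572921·T_P.
ΣF_y = 0: T_P·sin67° + T_Q·sin47° = 5650.
Substitute: T_P·(0.920505 + 0.572921·0.731354) = 5650 → T_P = 4217.95 ≈ 4218 N.
Then T_Q = 0.572921 × 4217.95 = 2417 N.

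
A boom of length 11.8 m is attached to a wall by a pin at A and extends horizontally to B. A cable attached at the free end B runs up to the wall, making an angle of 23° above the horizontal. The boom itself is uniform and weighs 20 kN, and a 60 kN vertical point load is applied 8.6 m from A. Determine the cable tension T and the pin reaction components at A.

T = 137.5 kN, A_x = 126.6 kN, A_y = 26.27 kN

ΣM about A: T·sin23°·11.8 − 20·5.9 − 60·8.6 = 0 → T = 634/(11.8·0.390731) = 137.508 ≈ 137.5 kN.
ΣF_x = 0: A_x − T·cos23° = 0 → A_x = 137.508 × 0.920505 = 126.6 kN.
ΣF_y = 0: A_y + T·sin23° − 20 − 60 = 0 → A_y = 80 − 137.508 × 0.390731 = 26.27 kN.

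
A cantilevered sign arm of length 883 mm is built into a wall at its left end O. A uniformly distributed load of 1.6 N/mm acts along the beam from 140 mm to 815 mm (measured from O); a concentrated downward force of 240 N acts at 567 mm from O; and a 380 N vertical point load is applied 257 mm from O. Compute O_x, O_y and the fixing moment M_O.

O_x = 0, O_y = 1700 N, M_O = 749400 N·mm

Resultant of the distributed load: 1.6 × 675 = 1080 N at 477.5 mm from O.
ΣF_x = 0: O_x = 0.
ΣF_y = 0: O_y − 1.6·675 − 240 − 380 = 0 → O_y = 1700 N.
ΣM about O: M_O − (1.6·675)·477.5 − 240·567 − 380·257 = 0 → M_O = 749400 N·mm.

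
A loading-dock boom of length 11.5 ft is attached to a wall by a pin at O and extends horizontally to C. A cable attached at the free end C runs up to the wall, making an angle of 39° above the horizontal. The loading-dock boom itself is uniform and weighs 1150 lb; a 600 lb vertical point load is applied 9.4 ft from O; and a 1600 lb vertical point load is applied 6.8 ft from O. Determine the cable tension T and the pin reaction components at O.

T = 3196 lb, O_x = 2484 lb, O_y = 1338 lb

ΣM about O: T·sin39°·11.5 − 1150·5.75 − 600·9.4 − 1600·6.8 = 0 → T = 23132.5/(11.5·0.62932) = 3196.34 ≈ 3196 lb.
ΣF_x = 0: O_x − T·cos39° = 0 → O_x = 3196.34 × 0.777146 = 2484 lb.
ΣF_y = 0: O_y + T·sin39° − 1150 − 600 − 1600 = 0 → O_y = 3350 − 3196.34 × 0.62932 = 1338 lb.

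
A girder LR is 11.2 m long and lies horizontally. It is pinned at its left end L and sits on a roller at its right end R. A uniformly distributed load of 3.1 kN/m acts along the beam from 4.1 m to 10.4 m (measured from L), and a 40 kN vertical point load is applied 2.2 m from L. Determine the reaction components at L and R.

Resultant of the distributed load: 3.1 × 6.3 = 19.53 kN at 7.25 m from L.
Moments about L: R_y·11.2 − (3.1·6.3)·7.25 − 40·2.2 = 0 → R_y = 229.5925/11.2 = 20.4993 ≈ 20.50 kN.
ΣF_y = 0: L_y + 20.4993 − 3.1·6.3 − 40 = 0 → L_y = 39.03 kN.
ΣF_x = 0: no horizontal applied forces, so L_x = 0.

L_x = 0, L_y = 39.03 kN, R_y = 20.50 kN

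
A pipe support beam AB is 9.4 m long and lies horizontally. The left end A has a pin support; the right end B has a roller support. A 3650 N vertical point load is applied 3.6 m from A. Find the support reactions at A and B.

Moments about A: B_y·9.4 − 3650·3.6 = 0 → B_y = 13140/9.4 = 1397.87 ≈ 1398 N.
ΣF_y = 0: A_y + 1397.87 − 3650 = 0 → A_y = 2252 N.
ΣF_x = 0: no horizontal applied forces, so A_x = 0.

A_x = 0, A_y = 2252 N, B_y = 1398 N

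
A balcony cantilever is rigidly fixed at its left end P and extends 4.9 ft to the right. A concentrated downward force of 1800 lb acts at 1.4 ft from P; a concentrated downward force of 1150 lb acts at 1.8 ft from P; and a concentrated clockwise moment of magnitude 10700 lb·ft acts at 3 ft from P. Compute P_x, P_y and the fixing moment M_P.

P_x = 0, P_y = 2950 lb, M_P = 15290 lb·ft

ΣF_x = 0: P_x = 0.
ΣF_y = 0: P_y − 1800 − 1150 = 0 → P_y = 2950 lb.
ΣM about P: M_P − 1800·1.4 − 1150·1.8 − 10700 = 0 → M_P = 15290 lb·ft.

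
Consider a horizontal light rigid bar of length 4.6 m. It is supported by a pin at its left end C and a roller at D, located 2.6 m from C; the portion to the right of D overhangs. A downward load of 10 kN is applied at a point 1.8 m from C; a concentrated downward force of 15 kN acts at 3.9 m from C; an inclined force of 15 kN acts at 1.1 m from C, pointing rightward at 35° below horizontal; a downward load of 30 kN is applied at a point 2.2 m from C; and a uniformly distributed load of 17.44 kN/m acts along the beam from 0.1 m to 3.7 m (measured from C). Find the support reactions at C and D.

C_x = -12.29 kN, C_y = 22.06 kN, D_y = 104.3 kN

Resultant of the distributed load: 17.44 × 3.6 = 62.784 kN at 1.9 m from C.
Taking moments about C: D_y·2.6 − 10·1.8 − 15·3.9 − 15·sin35°·1.1 − 30·2.2 − (17.44·3.6)·1.9 = 0 → D_y = 271.254/2.6 = 104.328 ≈ 104.3 kN.
ΣF_y = 0: C_y + 104.328 − 10 − 15 − 15·sin35° − 30 − 17.44·3.6 = 0 → C_y = 22.06 kN.
ΣF_x = 0: C_x + 15·cos35° = 0 → C_x = -12.29 kN.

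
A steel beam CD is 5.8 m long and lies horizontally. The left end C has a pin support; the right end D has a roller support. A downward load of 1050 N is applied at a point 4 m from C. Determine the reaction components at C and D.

ΣM about C: D_y·5.8 − 1050·4 = 0 → D_y = 4200/5.8 = 724.138 ≈ 724.1 N.
ΣF_y = 0: C_y + 724.138 − 1050 = 0 → C_y = 325.9 N.
ΣF_x = 0: no horizontal applied forces, so C_x = 0.

C_x = 0, C_y = 325.9 N, D_y = 724.1 N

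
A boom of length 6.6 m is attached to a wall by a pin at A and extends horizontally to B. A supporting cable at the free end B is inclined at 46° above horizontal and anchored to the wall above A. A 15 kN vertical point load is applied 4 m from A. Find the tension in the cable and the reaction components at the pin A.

T = 12.64 kN, A_x = 8.779 kN, A_y = 5.909 kN

ΣM about A: T·sin46°·6.6 − 15·4 = 0 → T = 60/(6.6·0.71934) = 12.6378 ≈ 12.64 kN.
ΣF_x = 0: A_x − T·cos46° = 0 → A_x = 12.6378 × 0.694658 = 8.779 kN.
ΣF_y = 0: A_y + T·sin46° − 15 = 0 → A_y = 15 − 12.6378 × 0.71934 = 5.909 kN.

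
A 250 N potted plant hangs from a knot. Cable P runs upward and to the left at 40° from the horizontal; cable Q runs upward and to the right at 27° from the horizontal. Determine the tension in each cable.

T_P = 242.0 N, T_Q = 208.1 N

ΣF_x = 0: −T_P·cos40° + T_Q·cos27° = 0 → T_Q = 0.859752·T_P.
ΣF_y = 0: T_P·sin40° + T_Q·sin27° = 250.
Substitute: T_P·(0.642788 + 0.859752·0.45399) = 250 → T_P = 241.989 ≈ 242.0 N.
Then T_Q = 0.859752 × 241.989 = 208.1 N.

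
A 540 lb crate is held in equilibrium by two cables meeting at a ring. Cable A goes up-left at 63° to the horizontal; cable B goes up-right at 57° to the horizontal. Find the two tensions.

ΣF_x = 0: −T_A·cos63° + T_B·cos57° = 0 → T_B = 0.833562·T_A.
ΣF_y = 0: T_A·sin63° + T_B·sin57° = 540.
Substitute: T_A·(0.891007 + 0.833562·0.838671) = 540 → T_A = 339.603 ≈ 339.6 lb.
Then T_B = 0.833562 × 339.603 = 283.1 lb.

T_A = 339.6 lb, T_B = 283.1 lb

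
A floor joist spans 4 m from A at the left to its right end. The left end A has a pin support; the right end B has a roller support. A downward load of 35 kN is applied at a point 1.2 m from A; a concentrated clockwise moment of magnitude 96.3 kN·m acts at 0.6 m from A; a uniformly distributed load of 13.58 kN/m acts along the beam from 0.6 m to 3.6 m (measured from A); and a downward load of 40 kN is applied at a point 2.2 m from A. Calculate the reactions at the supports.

A_x = 0, A_y = 37.78 kN, B_y = 77.96 kN

Resultant of the distributed load: 13.58 × 3 = 40.74 kN at 2.1 m from A.
Taking moments about A: B_y·4 − 35·1.2 − 96.3 − (13.58·3)·2.1 − 40·2.2 = 0 → B_y = 311.854/4 = 77.9635 ≈ 77.96 kN.
ΣF_y = 0: A_y + 77.9635 − 35 − 13.58·3 − 40 = 0 → A_y = 37.78 kN.
ΣF_x = 0: no horizontal applied forces, so A_x = 0.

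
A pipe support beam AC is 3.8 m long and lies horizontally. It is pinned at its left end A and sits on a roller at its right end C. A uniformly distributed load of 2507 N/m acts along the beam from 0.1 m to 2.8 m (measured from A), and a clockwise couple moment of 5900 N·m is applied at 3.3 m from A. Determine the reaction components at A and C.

A_x = 0, A_y = 2633 N, C_y = 4136 N

Resultant of the distributed load: 2507 × 2.7 = 6768.9 N at 1.45 m from A.
Moments about A: C_y·3.8 − (2507·2.7)·1.45 − 5900 = 0 → C_y = 15714.905/3.8 = 4135.5 ≈ 4136 N.
ΣF_y = 0: A_y + 4135.5 − 2507·2.7 = 0 → A_y = 2633 N.
ΣF_x = 0: no horizontal applied forces, so A_x = 0.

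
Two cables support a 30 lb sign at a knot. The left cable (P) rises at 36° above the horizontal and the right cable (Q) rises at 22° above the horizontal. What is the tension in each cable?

ΣF_x = 0: −T_P·cos36° + T_Q·cos22° = 0 → T_Q = 0.872553·T_P.
ΣF_y = 0: T_P·sin36° + T_Q·sin22° = 30.
Substitute: T_P·(0.587785 + 0.872553·0.374607) = 30 → T_P = 32.7995 ≈ 32.80 lb.
Then T_Q = 0.872553 × 32.7995 = 28.62 lb.

T_P = 32.80 lb, T_Q = 28.62 lb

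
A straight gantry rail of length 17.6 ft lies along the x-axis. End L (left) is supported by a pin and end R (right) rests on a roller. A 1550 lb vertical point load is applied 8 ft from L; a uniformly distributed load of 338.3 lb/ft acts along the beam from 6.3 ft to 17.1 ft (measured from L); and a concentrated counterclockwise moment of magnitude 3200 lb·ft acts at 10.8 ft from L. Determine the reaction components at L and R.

Resultant of the distributed load: 338.3 × 10.8 = 3653.64 lb at 11.7 ft from L.
Taking moments about L: R_y·17.6 − 1550·8 − (338.3·10.8)·11.7 + 3200 = 0 → R_y = 51947.588/17.6 = 2951.57 ≈ 2952 lb.
ΣF_y = 0: L_y + 2951.57 − 1550 − 338.3·10.8 = 0 → L_y = 2252 lb.
ΣF_x = 0: no horizontal applied forces, so L_x = 0.

L_x = 0, L_y = 2252 lb, R_y = 2952 lb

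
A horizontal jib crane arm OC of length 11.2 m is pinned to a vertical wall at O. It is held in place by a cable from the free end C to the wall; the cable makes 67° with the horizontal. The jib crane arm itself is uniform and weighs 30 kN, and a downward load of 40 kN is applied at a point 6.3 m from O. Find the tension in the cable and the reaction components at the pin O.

T = 40.74 kN, O_x = 15.92 kN, O_y = 32.50 kN

ΣM about O: T·sin67°·11.2 − 30·5.6 − 40·6.3 = 0 → T = 420/(11.2·0.920505) = 40.7385 ≈ 40.74 kN.
ΣF_x = 0: O_x − T·cos67° = 0 → O_x = 40.7385 × 0.390731 = 15.92 kN.
ΣF_y = 0: O_y + T·sin67° − 30 − 40 = 0 → O_y = 70 − 40.7385 × 0.920505 = 32.50 kN.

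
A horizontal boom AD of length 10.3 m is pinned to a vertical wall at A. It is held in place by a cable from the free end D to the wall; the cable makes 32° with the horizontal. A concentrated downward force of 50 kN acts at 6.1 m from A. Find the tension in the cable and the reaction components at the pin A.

T = 55.88 kN, A_x = 47.39 kN, A_y = 20.39 kN

ΣM about A: T·sin32°·10.3 − 50·6.1 = 0 → T = 305/(10.3·0.529919) = 55.8796 ≈ 55.88 kN.
ΣF_x = 0: A_x − T·cos32° = 0 → A_x = 55.8796 × 0.848048 = 47.39 kN.
ΣF_y = 0: A_y + T·sin32° − 50 = 0 → A_y = 50 − 55.8796 × 0.529919 = 20.39 kN.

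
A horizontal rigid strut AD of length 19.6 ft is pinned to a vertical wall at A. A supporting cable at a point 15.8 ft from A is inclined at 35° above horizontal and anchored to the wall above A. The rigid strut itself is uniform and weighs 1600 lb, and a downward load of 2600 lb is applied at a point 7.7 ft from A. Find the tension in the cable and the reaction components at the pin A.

ΣM about A: T·sin35°·15.8 − 1600·9.8 − 2600·7.7 = 0 → T = 35700/(15.8·0.573576) = 3939.31 ≈ 3939 lb.
ΣF_x = 0: A_x − T·cos35° = 0 → A_x = 3939.31 × 0.819152 = 3227 lb.
ΣF_y = 0: A_y + T·sin35° − 1600 − 2600 = 0 → A_y = 4200 − 3939.31 × 0.573576 = 1941 lb.

T = 3939 lb, A_x = 3227 lb, A_y = 1941 lb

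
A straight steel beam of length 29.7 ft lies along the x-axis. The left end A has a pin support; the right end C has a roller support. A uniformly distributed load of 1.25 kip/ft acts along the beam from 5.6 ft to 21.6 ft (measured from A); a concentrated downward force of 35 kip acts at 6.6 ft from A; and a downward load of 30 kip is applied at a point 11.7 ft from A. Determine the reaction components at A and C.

Resultant of the distributed load: 1.25 × 16 = 20 kip at 13.6 ft from A.
ΣM about A: C_y·29.7 − (1.25·16)·13.6 − 35·6.6 − 30·11.7 = 0 → C_y = 854/29.7 = 28.7542 ≈ 28.75 kip.
ΣF_y = 0: A_y + 28.7542 − 1.25·16 − 35 − 30 = 0 → A_y = 56.25 kip.
ΣF_x = 0: no horizontal applied forces, so A_x = 0.

A_x = 0, A_y = 56.25 kip, C_y = 28.75 kip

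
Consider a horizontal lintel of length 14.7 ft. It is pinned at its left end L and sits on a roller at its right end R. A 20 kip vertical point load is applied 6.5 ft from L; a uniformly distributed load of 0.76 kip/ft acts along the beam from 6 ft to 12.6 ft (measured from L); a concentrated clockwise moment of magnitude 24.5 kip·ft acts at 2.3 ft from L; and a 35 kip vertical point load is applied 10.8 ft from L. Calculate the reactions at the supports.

L_x = 0, L_y = 20.62 kip, R_y = 39.40 kip

Resultant of the distributed load: 0.76 × 6.6 = 5.016 kip at 9.3 ft from L.
ΣM about L: R_y·14.7 − 20·6.5 − (0.76·6.6)·9.3 − 24.5 − 35·10.8 = 0 → R_y = 579.1488/14.7 = 39.3979 ≈ 39.40 kip.
ΣF_y = 0: L_y + 39.3979 − 20 − 0.76·6.6 − 35 = 0 → L_y = 20.62 kip.
ΣF_x = 0: no horizontal applied forces, so L_x = 0.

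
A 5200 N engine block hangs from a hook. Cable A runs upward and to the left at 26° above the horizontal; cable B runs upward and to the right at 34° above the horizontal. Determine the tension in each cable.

ΣF_x = 0: −T_A·cos26° + T_B·cos34° = 0 → T_B = 1.08414·T_A.
ΣF_y = 0: T_A·sin26° + T_B·sin34° = 5200.
Substitute: T_A·(0.438371 + 1.08414·0.559193) = 5200 → T_A = 4977.91 ≈ 4978 N.
Then T_B = 1.08414 × 4977.91 = 5397 N.

T_A = 4978 N, T_B = 5397 N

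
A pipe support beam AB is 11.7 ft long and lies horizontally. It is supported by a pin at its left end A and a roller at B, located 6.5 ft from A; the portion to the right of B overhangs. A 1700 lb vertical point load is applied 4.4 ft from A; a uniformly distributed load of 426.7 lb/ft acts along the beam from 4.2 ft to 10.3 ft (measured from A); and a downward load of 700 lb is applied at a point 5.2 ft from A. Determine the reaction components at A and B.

Resultant of the distributed load: 426.7 × 6.1 = 2602.87 lb at 7.25 ft from A.
Moments about A: B_y·6.5 − 1700·4.4 − (426.7·6.1)·7.25 − 700·5.2 = 0 → B_y = 29990.8075/6.5 = 4613.97 ≈ 4614 lb.
ΣF_y = 0: A_y + 4613.97 − 1700 − 426.7·6.1 − 700 = 0 → A_y = 388.9 lb.
ΣF_x = 0: no horizontal applied forces, so A_x = 0.

A_x = 0, A_y = 388.9 lb, B_y = 4614 lb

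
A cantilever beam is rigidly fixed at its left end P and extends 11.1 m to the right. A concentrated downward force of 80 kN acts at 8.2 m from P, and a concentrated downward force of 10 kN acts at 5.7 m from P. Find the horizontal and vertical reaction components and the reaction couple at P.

ΣF_x = 0: P_x = 0.
ΣF_y = 0: P_y − 80 − 10 = 0 → P_y = 90.00 kN.
ΣM about P: M_P − 80·8.2 − 10·5.7 = 0 → M_P = 713.0 kN·m.

P_x = 0, P_y = 90.00 kN, M_P = 713.0 kN·m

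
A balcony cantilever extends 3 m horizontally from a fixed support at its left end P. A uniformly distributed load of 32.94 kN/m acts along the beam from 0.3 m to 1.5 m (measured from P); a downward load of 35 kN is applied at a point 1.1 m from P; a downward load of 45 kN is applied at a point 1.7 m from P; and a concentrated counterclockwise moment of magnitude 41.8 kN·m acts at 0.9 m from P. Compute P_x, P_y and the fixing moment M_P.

Resultant of the distributed load: 32.94 × 1.2 = 39.528 kN at 0.9 m from P.
ΣF_x = 0: P_x = 0.
ΣF_y = 0: P_y − 32.94·1.2 − 35 − 45 = 0 → P_y = 119.5 kN.
ΣM about P: M_P − (32.94·1.2)·0.9 − 35·1.1 − 45·1.7 + 41.8 = 0 → M_P = 108.8 kN·m.

P_x = 0, P_y = 119.5 kN, M_P = 108.8 kN·m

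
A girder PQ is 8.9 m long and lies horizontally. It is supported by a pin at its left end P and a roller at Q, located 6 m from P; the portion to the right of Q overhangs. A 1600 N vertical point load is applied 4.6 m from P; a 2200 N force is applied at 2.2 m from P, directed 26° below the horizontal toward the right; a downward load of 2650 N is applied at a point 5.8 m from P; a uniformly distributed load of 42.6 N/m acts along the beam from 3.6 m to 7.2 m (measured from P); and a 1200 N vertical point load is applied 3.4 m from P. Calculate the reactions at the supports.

P_x = -1977 N, P_y = 1608 N, Q_y = 4960 N

Resultant of the distributed load: 42.6 × 3.6 = 153.36 N at 5.4 m from P.
ΣM about P: Q_y·6 − 1600·4.6 − 2200·sin26°·2.2 − 2650·5.8 − (42.6·3.6)·5.4 − 1200·3.4 = 0 → Q_y = 29759.9/6 = 4959.98 ≈ 4960 N.
ΣF_y = 0: P_y + 4959.98 − 1600 − 2200·sin26° − 2650 − 42.6·3.6 − 1200 = 0 → P_y = 1608 N.
ΣF_x = 0: P_x + 2200·cos26° = 0 → P_x = -1977 N.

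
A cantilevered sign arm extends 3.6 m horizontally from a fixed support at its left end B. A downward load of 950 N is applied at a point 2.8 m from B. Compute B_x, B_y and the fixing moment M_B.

ΣF_x = 0: B_x = 0.
ΣF_y = 0: B_y − 950 = 0 → B_y = 950.0 N.
ΣM about B: M_B − 950·2.8 = 0 → M_B = 2660 N·m.

B_x = 0, B_y = 950.0 N, M_B = 2660 N·m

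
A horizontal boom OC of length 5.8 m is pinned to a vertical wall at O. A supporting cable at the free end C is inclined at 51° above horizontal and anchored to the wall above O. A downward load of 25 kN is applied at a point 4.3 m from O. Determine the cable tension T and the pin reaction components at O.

ΣM about O: T·sin51°·5.8 − 25·4.3 = 0 → T = 107.5/(5.8·0.777146) = 23.8494 ≈ 23.85 kN.
ΣF_x = 0: O_x − T·cos51° = 0 → O_x = 23.8494 × 0.62932 = 15.01 kN.
ΣF_y = 0: O_y + T·sin51° − 25 = 0 → O_y = 25 − 23.8494 × 0.777146 = 6.466 kN.

T = 23.85 kN, O_x = 15.01 kN, O_y = 6.466 kN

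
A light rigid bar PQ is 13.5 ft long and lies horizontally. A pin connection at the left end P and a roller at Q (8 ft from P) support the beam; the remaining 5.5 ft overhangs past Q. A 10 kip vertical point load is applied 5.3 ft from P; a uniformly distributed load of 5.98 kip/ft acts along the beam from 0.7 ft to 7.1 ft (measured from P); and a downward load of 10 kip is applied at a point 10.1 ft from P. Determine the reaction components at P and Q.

P_x = 0, P_y = 20.36 kip, Q_y = 37.91 kip

Resultant of the distributed load: 5.98 × 6.4 = 38.272 kip at 3.9 ft from P.
ΣM about P: Q_y·8 − 10·5.3 − (5.98·6.4)·3.9 − 10·10.1 = 0 → Q_y = 303.2608/8 = 37.9076 ≈ 37.91 kip.
ΣF_y = 0: P_y + 37.9076 − 10 − 5.98·6.4 − 10 = 0 → P_y = 20.36 kip.
ΣF_x = 0: no horizontal applied forces, so P_x = 0.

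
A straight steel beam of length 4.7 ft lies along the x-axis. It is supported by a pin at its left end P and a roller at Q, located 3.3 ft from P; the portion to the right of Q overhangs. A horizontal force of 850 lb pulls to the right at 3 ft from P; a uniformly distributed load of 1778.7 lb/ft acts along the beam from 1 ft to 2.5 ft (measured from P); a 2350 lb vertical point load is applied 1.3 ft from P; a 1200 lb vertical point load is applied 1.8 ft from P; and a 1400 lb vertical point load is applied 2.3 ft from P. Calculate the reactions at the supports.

Resultant of the distributed load: 1778.7 × 1.5 = 2668.05 lb at 1.75 ft from P.
ΣM about P: Q_y·3.3 − (1778.7·1.5)·1.75 − 2350·1.3 − 1200·1.8 − 1400·2.3 = 0 → Q_y = 13104.0875/3.3 = 3970.94 ≈ 3971 lb.
ΣF_y = 0: P_y + 3970.94 − 1778.7·1.5 − 2350 − 1200 − 1400 = 0 → P_y = 3647 lb.
ΣF_x = 0: P_x + 850 = 0 → P_x = -850.0 lb.

P_x = -850.0 lb, P_y = 3647 lb, Q_y = 3971 lb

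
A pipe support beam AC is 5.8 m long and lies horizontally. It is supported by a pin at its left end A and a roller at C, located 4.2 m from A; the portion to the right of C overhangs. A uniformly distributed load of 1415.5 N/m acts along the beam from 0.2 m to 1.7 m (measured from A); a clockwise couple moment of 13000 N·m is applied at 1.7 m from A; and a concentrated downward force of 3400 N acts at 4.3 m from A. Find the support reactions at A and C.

A_x = 0, A_y = -1533 N, C_y = 7056 N

Resultant of the distributed load: 1415.5 × 1.5 = 2123.25 N at 0.95 m from A.
Moments about A: C_y·4.2 − (1415.5·1.5)·0.95 − 13000 − 3400·4.3 = 0 → C_y = 29637.0875/4.2 = 7056.45 ≈ 7056 N.
ΣF_y = 0: A_y + 7056.45 − 1415.5·1.5 − 3400 = 0 → A_y = -1533 N.
ΣF_x = 0: no horizontal applied forces, so A_x = 0.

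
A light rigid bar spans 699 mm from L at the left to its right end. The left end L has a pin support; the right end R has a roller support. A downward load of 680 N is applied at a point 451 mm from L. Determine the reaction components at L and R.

L_x = 0, L_y = 241.3 N, R_y = 438.7 N

Moments about L: R_y·699 − 680·451 = 0 → R_y = 306680/699 = 438.741 ≈ 438.7 N.
ΣF_y = 0: L_y + 438.741 − 680 = 0 → L_y = 241.3 N.
ΣF_x = 0: no horizontal applied forces, so L_x = 0.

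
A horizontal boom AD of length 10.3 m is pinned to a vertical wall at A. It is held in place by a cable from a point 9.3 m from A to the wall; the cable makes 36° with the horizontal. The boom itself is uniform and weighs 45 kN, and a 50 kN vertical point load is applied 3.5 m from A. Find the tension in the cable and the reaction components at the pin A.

ΣM about A: T·sin36°·9.3 − 45·5.15 − 50·3.5 = 0 → T = 406.75/(9.3·0.587785) = 74.4091 ≈ 74.41 kN.
ΣF_x = 0: A_x − T·cos36° = 0 → A_x = 74.4091 × 0.809017 = 60.20 kN.
ΣF_y = 0: A_y + T·sin36° − 45 − 50 = 0 → A_y = 95 − 74.4091 × 0.587785 = 51.26 kN.

T = 74.41 kN, A_x = 60.20 kN, A_y = 51.26 kN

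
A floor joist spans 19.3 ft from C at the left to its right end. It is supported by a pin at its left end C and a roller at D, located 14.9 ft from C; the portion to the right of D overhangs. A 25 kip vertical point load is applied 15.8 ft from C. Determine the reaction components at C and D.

C_x = 0, C_y = -1.510 kip, D_y = 26.51 kip

Moments about C: D_y·14.9 − 25·15.8 = 0 → D_y = 395/14.9 = 26.5101 ≈ 26.51 kip.
ΣF_y = 0: C_y + 26.5101 − 25 = 0 → C_y = -1.510 kip.
ΣF_x = 0: no horizontal applied forces, so C_x = 0.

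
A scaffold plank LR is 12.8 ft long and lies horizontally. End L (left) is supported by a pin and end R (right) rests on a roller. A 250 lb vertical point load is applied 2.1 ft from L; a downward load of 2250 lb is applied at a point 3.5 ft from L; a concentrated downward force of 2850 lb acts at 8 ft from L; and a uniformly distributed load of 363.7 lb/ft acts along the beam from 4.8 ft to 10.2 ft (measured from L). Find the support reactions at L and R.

Resultant of the distributed load: 363.7 × 5.4 = 1963.98 lb at 7.5 ft from L.
Taking moments about L: R_y·12.8 − 250·2.1 − 2250·3.5 − 2850·8 − (363.7·5.4)·7.5 = 0 → R_y = 45929.85/12.8 = 3588.27 ≈ 3588 lb.
ΣF_y = 0: L_y + 3588.27 − 250 − 2250 − 2850 − 363.7·5.4 = 0 → L_y = 3726 lb.
ΣF_x = 0: no horizontal applied forces, so L_x = 0.

L_x = 0, L_y = 3726 lb, R_y = 3588 lb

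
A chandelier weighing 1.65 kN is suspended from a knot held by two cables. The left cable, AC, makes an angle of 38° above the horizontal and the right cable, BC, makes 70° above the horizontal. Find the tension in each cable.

T_AC = 0.5934 kN, T_BC = 1.367 kN

ΣF_x = 0: −T_AC·cos38° + T_BC·cos70° = 0 → T_BC = 2.30399·T_AC.
ΣF_y = 0: T_AC·sin38° + T_BC·sin70° = 1.65.
Substitute: T_AC·(0.615661 + 2.30399·0.939693) = 1.65 → T_AC = 0.593375 ≈ 0.5934 kN.
Then T_BC = 2.30399 × 0.593375 = 1.367 kN.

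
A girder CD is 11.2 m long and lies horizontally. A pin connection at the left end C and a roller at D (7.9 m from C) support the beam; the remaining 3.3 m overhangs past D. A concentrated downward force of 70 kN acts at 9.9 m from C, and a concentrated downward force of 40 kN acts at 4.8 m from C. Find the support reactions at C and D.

C_x = 0, C_y = -2.025 kN, D_y = 112.0 kN

Taking moments about C: D_y·7.9 − 70·9.9 − 40·4.8 = 0 → D_y = 885/7.9 = 112.025 ≈ 112.0 kN.
ΣF_y = 0: C_y + 112.025 − 70 − 40 = 0 → C_y = -2.025 kN.
ΣF_x = 0: no horizontal applied forces, so C_x = 0.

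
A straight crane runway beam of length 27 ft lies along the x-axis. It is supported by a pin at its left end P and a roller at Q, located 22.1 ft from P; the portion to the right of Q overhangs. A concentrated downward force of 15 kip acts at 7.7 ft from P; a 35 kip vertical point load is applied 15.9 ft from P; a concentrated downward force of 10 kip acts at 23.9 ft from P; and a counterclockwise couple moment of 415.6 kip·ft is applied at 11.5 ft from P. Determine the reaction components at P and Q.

P_x = 0, P_y = 37.58 kip, Q_y = 22.42 kip

ΣM about P: Q_y·22.1 − 15·7.7 − 35·15.9 − 10·23.9 + 415.6 = 0 → Q_y = 495.4/22.1 = 22.4163 ≈ 22.42 kip.
ΣF_y = 0: P_y + 22.4163 − 15 − 35 − 10 = 0 → P_y = 37.58 kip.
ΣF_x = 0: no horizontal applied forces, so P_x = 0.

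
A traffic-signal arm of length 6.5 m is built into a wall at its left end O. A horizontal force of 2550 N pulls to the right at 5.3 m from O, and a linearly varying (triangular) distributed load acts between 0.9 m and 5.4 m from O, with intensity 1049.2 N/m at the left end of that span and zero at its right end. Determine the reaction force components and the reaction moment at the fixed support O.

Resultant of the triangular load: ½ × 1049.2 × 4.5 = 2360.7 N, acting at 2.4 m from O (one-third of the span from the peak).
ΣF_x = 0: O_x + 2550 = 0 → O_x = -2550 N.
ΣF_y = 0: O_y − ½·1049.2·4.5 = 0 → O_y = 2361 N.
ΣM about O: M_O − (½·1049.2·4.5)·2.4 = 0 → M_O = 5666 N·m.

O_x = -2550 N, O_y = 2361 N, M_O = 5666 N·m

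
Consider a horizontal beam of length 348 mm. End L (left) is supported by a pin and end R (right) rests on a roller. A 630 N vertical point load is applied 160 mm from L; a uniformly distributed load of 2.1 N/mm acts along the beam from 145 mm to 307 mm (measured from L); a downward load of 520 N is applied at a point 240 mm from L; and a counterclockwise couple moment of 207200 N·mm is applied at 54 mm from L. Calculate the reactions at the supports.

Resultant of the distributed load: 2.1 × 162 = 340.2 N at 226 mm from L.
ΣM about L: R_y·348 − 630·160 − (2.1·162)·226 − 520·240 + 207200 = 0 → R_y = 95285.2/348 = 273.808 ≈ 273.8 N.
ΣF_y = 0: L_y + 273.808 − 630 − 2.1·162 − 520 = 0 → L_y = 1216 N.
ΣF_x = 0: no horizontal applied forces, so L_x = 0.

L_x = 0, L_y = 1216 N, R_y = 273.8 N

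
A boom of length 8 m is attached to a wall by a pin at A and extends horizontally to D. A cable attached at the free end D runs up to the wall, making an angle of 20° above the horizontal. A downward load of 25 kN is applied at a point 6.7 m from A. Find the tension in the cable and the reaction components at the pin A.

T = 61.22 kN, A_x = 57.53 kN, A_y = 4.062 kN

ΣM about A: T·sin20°·8 − 25·6.7 = 0 → T = 167.5/(8·0.34202) = 61.2172 ≈ 61.22 kN.
ΣF_x = 0: A_x − T·cos20° = 0 → A_x = 61.2172 × 0.939693 = 57.53 kN.
ΣF_y = 0: A_y + T·sin20° − 25 = 0 → A_y = 25 − 61.2172 × 0.34202 = 4.062 kN.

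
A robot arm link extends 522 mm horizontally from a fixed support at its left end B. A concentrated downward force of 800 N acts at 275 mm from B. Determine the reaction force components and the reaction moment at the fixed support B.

ΣF_x = 0: B_x = 0.
ΣF_y = 0: B_y − 800 = 0 → B_y = 800.0 N.
ΣM about B: M_B − 800·275 = 0 → M_B = 220000 N·mm.

B_x = 0, B_y = 800.0 N, M_B = 220000 N·mm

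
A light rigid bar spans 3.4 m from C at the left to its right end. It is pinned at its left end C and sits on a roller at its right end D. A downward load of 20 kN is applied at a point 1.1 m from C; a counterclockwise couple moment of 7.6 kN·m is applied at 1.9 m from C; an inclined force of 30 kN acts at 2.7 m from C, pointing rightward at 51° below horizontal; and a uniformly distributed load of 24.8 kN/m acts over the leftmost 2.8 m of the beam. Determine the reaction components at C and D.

Resultant of the distributed load: 24.8 × 2.8 = 69.44 kN at 1.4 m from C.
Moments about C: D_y·3.4 − 20·1.1 + 7.6 − 30·sin51°·2.7 − (24.8·2.8)·1.4 = 0 → D_y = 174.565/3.4 = 51.3426 ≈ 51.34 kN.
ΣF_y = 0: C_y + 51.3426 − 20 − 30·sin51° − 24.8·2.8 = 0 → C_y = 61.41 kN.
ΣF_x = 0: C_x + 30·cos51° = 0 → C_x = -18.88 kN.

C_x = -18.88 kN, C_y = 61.41 kN, D_y = 51.34 kN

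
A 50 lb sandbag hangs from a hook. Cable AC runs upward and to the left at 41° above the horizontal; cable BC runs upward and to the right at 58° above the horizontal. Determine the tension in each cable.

ΣF_x = 0: −T_AC·cos41° + T_BC·cos58° = 0 → T_BC = 1.4242·T_AC.
ΣF_y = 0: T_AC·sin41° + T_BC·sin58° = 50.
Substitute: T_AC·(0.656059 + 1.4242·0.848048) = 50 → T_AC = 26.8262 ≈ 26.83 lb.
Then T_BC = 1.4242 × 26.8262 = 38.21 lb.

T_AC = 26.83 lb, T_BC = 38.21 lb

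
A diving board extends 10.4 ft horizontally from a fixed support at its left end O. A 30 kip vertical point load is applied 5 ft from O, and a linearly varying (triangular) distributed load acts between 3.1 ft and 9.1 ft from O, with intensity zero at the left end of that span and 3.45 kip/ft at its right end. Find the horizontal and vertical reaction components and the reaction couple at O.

Resultant of the triangular load: ½ × 3.45 × 6 = 10.35 kip, acting at 7.1 ft from O (one-third of the span from the peak).
ΣF_x = 0: O_x = 0.
ΣF_y = 0: O_y − 30 − ½·3.45·6 = 0 → O_y = 40.35 kip.
ΣM about O: M_O − 30·5 − (½·3.45·6)·7.1 = 0 → M_O = 223.5 kip·ft.

O_x = 0, O_y = 40.35 kip, M_O = 223.5 kip·ft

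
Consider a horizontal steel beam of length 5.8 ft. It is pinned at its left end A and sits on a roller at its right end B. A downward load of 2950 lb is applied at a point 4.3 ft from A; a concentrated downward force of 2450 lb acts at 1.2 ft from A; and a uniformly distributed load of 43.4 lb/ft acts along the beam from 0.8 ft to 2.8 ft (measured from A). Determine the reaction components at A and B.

Resultant of the distributed load: 43.4 × 2 = 86.8 lb at 1.8 ft from A.
ΣM about A: B_y·5.8 − 2950·4.3 − 2450·1.2 − (43.4·2)·1.8 = 0 → B_y = 15781.24/5.8 = 2720.9 ≈ 2721 lb.
ΣF_y = 0: A_y + 2720.9 − 2950 − 2450 − 43.4·2 = 0 → A_y = 2766 lb.
ΣF_x = 0: no horizontal applied forces, so A_x = 0.

A_x = 0, A_y = 2766 lb, B_y = 2721 lb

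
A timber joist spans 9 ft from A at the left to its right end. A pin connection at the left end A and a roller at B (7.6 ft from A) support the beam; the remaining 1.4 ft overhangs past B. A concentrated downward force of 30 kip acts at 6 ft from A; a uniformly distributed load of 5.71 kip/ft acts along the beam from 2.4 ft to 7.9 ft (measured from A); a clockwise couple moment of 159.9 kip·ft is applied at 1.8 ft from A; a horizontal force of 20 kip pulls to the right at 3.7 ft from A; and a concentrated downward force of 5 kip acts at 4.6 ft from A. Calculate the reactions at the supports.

Resultant of the distributed load: 5.71 × 5.5 = 31.405 kip at 5.15 ft from A.
Taking moments about A: B_y·7.6 − 30·6 − (5.71·5.5)·5.15 − 159.9 − 5·4.6 = 0 → B_y = 524.63575/7.6 = 69.031 ≈ 69.03 kip.
ΣF_y = 0: A_y + 69.031 − 30 − 5.71·5.5 − 5 = 0 → A_y = -2.626 kip.
ΣF_x = 0: A_x + 20 = 0 → A_x = -20.00 kip.

A_x = -20.00 kip, A_y = -2.626 kip, B_y = 69.03 kip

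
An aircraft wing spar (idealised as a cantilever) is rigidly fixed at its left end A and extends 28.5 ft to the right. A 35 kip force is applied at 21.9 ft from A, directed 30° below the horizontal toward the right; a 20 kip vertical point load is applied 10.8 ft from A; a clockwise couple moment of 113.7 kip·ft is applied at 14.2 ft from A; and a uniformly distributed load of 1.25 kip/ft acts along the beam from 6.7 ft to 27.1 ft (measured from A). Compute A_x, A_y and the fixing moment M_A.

Resultant of the distributed load: 1.25 × 20.4 = 25.5 kip at 16.9 ft from A.
ΣF_x = 0: A_x + 35·cos30° = 0 → A_x = -30.31 kip.
ΣF_y = 0: A_y − 35·sin30° − 20 − 1.25·20.4 = 0 → A_y = 63.00 kip.
ΣM about A: M_A − 35·sin30°·21.9 − 20·10.8 − 113.7 − (1.25·20.4)·16.9 = 0 → M_A = 1144 kip·ft.

A_x = -30.31 kip, A_y = 63.00 kip, M_A = 1144 kip·ft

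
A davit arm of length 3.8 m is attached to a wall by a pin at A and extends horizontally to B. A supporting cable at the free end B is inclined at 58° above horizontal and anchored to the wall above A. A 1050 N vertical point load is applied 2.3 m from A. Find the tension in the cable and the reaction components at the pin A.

T = 749.4 N, A_x = 397.1 N, A_y = 414.5 N

ΣM about A: T·sin58°·3.8 − 1050·2.3 = 0 → T = 2415/(3.8·0.848048) = 749.399 ≈ 749.4 N.
ΣF_x = 0: A_x − T·cos58° = 0 → A_x = 749.399 × 0.529919 = 397.1 N.
ΣF_y = 0: A_y + T·sin58° − 1050 = 0 → A_y = 1050 − 749.399 × 0.848048 = 414.5 N.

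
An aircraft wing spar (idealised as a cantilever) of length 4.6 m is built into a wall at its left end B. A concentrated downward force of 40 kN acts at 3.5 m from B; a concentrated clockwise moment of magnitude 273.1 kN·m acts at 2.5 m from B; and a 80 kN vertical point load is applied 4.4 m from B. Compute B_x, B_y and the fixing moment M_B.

ΣF_x = 0: B_x = 0.
ΣF_y = 0: B_y − 40 − 80 = 0 → B_y = 120.0 kN.
ΣM about B: M_B − 40·3.5 − 273.1 − 80·4.4 = 0 → M_B = 765.1 kN·m.

B_x = 0, B_y = 120.0 kN, M_B = 765.1 kN·m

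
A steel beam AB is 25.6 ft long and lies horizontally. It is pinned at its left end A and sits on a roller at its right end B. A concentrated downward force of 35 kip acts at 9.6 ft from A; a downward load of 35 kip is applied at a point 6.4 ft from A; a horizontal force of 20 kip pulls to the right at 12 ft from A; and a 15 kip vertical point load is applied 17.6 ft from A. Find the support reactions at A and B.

A_x = -20.00 kip, A_y = 52.81 kip, B_y = 32.19 kip

Moments about A: B_y·25.6 − 35·9.6 − 35·6.4 − 15·17.6 = 0 → B_y = 824/25.6 = 32.1875 ≈ 32.19 kip.
ΣF_y = 0: A_y + 32.1875 − 35 − 35 − 15 = 0 → A_y = 52.81 kip.
ΣF_x = 0: A_x + 20 = 0 → A_x = -20.00 kip.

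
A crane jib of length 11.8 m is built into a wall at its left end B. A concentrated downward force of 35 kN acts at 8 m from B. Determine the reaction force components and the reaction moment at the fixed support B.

B_x = 0, B_y = 35.00 kN, M_B = 280.0 kN·m

ΣF_x = 0: B_x = 0.
ΣF_y = 0: B_y − 35 = 0 → B_y = 35.00 kN.
ΣM about B: M_B − 35·8 = 0 → M_B = 280.0 kN·m.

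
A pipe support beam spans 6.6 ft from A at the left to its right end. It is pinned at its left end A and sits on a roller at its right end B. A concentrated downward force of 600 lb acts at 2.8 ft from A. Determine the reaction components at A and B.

A_x = 0, A_y = 345.5 lb, B_y = 254.5 lb

ΣM about A: B_y·6.6 − 600·2.8 = 0 → B_y = 1680/6.6 = 254.545 ≈ 254.5 lb.
ΣF_y = 0: A_y + 254.545 − 600 = 0 → A_y = 345.5 lb.
ΣF_x = 0: no horizontal applied forces, so A_x = 0.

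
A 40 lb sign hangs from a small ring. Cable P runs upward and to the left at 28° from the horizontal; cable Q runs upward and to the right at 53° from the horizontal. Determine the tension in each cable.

ΣF_x = 0: −T_P·cos28° + T_Q·cos53° = 0 → T_Q = 1.46714·T_P.
ΣF_y = 0: T_P·sin28° + T_Q·sin53° = 40.
Substitute: T_P·(0.469472 + 1.46714·0.798636) = 40 → T_P = 24.3727 ≈ 24.37 lb.
Then T_Q = 1.46714 × 24.3727 = 35.76 lb.

T_P = 24.37 lb, T_Q = 35.76 lb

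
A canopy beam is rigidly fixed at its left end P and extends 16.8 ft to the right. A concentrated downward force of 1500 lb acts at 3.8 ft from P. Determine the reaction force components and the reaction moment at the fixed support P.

P_x = 0, P_y = 1500 lb, M_P = 5700 lb·ft

ΣF_x = 0: P_x = 0.
ΣF_y = 0: P_y − 1500 = 0 → P_y = 1500 lb.
ΣM about P: M_P − 1500·3.8 = 0 → M_P = 5700 lb·ft.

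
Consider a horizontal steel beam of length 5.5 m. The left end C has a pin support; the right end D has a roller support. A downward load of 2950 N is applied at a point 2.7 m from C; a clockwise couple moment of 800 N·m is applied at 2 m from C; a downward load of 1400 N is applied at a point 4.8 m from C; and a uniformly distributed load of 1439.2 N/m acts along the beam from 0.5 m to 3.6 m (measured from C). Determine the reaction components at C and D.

Resultant of the distributed load: 1439.2 × 3.1 = 4461.52 N at 2.05 m from C.
Taking moments about C: D_y·5.5 − 2950·2.7 − 800 − 1400·4.8 − (1439.2·3.1)·2.05 = 0 → D_y = 24631.116/5.5 = 4478.38 ≈ 4478 N.
ΣF_y = 0: C_y + 4478.38 − 2950 − 1400 − 1439.2·3.1 = 0 → C_y = 4333 N.
ΣF_x = 0: no horizontal applied forces, so C_x = 0.

C_x = 0, C_y = 4333 N, D_y = 4478 N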